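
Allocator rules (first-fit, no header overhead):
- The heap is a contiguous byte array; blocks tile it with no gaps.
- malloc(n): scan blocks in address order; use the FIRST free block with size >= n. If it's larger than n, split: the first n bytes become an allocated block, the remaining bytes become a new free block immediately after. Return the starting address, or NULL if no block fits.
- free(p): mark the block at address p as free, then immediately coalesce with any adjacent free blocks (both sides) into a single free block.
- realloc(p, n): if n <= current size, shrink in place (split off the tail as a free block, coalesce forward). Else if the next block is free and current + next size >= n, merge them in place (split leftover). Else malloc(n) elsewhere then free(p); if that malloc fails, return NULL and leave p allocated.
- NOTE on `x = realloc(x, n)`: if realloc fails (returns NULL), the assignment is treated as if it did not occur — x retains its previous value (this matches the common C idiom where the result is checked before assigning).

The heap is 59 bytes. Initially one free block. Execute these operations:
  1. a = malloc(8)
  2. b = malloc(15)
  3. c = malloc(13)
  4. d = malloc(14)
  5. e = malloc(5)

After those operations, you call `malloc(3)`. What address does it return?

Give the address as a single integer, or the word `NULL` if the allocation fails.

Answer: 55

Derivation:
Op 1: a = malloc(8) -> a = 0; heap: [0-7 ALLOC][8-58 FREE]
Op 2: b = malloc(15) -> b = 8; heap: [0-7 ALLOC][8-22 ALLOC][23-58 FREE]
Op 3: c = malloc(13) -> c = 23; heap: [0-7 ALLOC][8-22 ALLOC][23-35 ALLOC][36-58 FREE]
Op 4: d = malloc(14) -> d = 36; heap: [0-7 ALLOC][8-22 ALLOC][23-35 ALLOC][36-49 ALLOC][50-58 FREE]
Op 5: e = malloc(5) -> e = 50; heap: [0-7 ALLOC][8-22 ALLOC][23-35 ALLOC][36-49 ALLOC][50-54 ALLOC][55-58 FREE]
malloc(3): first-fit scan over [0-7 ALLOC][8-22 ALLOC][23-35 ALLOC][36-49 ALLOC][50-54 ALLOC][55-58 FREE] -> 55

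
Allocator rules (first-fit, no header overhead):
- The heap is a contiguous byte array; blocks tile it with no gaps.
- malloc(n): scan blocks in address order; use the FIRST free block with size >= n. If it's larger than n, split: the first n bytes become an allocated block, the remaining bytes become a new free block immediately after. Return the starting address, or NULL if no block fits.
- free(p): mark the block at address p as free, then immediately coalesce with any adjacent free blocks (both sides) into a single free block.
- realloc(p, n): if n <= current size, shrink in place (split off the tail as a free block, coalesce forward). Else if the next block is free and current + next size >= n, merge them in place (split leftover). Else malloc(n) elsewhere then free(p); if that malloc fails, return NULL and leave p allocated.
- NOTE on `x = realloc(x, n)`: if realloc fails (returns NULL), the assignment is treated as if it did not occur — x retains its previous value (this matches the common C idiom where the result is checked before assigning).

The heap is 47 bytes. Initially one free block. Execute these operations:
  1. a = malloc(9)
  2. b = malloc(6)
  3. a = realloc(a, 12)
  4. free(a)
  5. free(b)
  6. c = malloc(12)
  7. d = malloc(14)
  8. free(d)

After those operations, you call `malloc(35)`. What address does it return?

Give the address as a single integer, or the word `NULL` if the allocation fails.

Answer: 12

Derivation:
Op 1: a = malloc(9) -> a = 0; heap: [0-8 ALLOC][9-46 FREE]
Op 2: b = malloc(6) -> b = 9; heap: [0-8 ALLOC][9-14 ALLOC][15-46 FREE]
Op 3: a = realloc(a, 12) -> a = 15; heap: [0-8 FREE][9-14 ALLOC][15-26 ALLOC][27-46 FREE]
Op 4: free(a) -> (freed a); heap: [0-8 FREE][9-14 ALLOC][15-46 FREE]
Op 5: free(b) -> (freed b); heap: [0-46 FREE]
Op 6: c = malloc(12) -> c = 0; heap: [0-11 ALLOC][12-46 FREE]
Op 7: d = malloc(14) -> d = 12; heap: [0-11 ALLOC][12-25 ALLOC][26-46 FREE]
Op 8: free(d) -> (freed d); heap: [0-11 ALLOC][12-46 FREE]
malloc(35): first-fit scan over [0-11 ALLOC][12-46 FREE] -> 12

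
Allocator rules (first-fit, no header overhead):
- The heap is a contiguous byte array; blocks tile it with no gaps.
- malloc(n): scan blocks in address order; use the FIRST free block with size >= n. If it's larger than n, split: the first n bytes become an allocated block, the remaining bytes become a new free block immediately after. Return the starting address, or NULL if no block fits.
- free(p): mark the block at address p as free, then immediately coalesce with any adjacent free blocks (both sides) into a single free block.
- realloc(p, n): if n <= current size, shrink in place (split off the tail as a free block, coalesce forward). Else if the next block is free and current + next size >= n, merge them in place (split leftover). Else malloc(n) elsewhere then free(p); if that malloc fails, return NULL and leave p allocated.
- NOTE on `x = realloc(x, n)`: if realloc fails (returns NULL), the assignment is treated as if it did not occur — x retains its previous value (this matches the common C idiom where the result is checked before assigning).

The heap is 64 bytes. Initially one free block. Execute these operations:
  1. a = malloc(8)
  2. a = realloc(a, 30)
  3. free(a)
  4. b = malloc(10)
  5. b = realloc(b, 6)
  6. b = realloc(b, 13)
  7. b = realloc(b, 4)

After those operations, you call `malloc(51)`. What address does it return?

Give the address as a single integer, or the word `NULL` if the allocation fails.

Op 1: a = malloc(8) -> a = 0; heap: [0-7 ALLOC][8-63 FREE]
Op 2: a = realloc(a, 30) -> a = 0; heap: [0-29 ALLOC][30-63 FREE]
Op 3: free(a) -> (freed a); heap: [0-63 FREE]
Op 4: b = malloc(10) -> b = 0; heap: [0-9 ALLOC][10-63 FREE]
Op 5: b = realloc(b, 6) -> b = 0; heap: [0-5 ALLOC][6-63 FREE]
Op 6: b = realloc(b, 13) -> b = 0; heap: [0-12 ALLOC][13-63 FREE]
Op 7: b = realloc(b, 4) -> b = 0; heap: [0-3 ALLOC][4-63 FREE]
malloc(51): first-fit scan over [0-3 ALLOC][4-63 FREE] -> 4

Answer: 4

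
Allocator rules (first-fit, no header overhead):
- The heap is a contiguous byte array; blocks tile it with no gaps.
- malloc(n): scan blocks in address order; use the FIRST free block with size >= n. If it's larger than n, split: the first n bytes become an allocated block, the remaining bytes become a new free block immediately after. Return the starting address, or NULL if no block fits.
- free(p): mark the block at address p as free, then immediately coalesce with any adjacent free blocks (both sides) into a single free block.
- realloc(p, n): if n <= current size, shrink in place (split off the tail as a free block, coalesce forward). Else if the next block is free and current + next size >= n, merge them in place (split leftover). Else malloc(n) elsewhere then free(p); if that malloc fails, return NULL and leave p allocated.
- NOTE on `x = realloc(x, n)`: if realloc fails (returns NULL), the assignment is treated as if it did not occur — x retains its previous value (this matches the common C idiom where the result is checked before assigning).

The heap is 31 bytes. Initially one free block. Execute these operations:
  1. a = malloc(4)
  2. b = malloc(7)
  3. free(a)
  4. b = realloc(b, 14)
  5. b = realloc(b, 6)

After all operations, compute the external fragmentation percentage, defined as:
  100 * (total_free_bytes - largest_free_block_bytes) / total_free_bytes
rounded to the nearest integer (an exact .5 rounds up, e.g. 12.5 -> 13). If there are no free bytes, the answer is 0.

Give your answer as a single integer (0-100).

Answer: 16

Derivation:
Op 1: a = malloc(4) -> a = 0; heap: [0-3 ALLOC][4-30 FREE]
Op 2: b = malloc(7) -> b = 4; heap: [0-3 ALLOC][4-10 ALLOC][11-30 FREE]
Op 3: free(a) -> (freed a); heap: [0-3 FREE][4-10 ALLOC][11-30 FREE]
Op 4: b = realloc(b, 14) -> b = 4; heap: [0-3 FREE][4-17 ALLOC][18-30 FREE]
Op 5: b = realloc(b, 6) -> b = 4; heap: [0-3 FREE][4-9 ALLOC][10-30 FREE]
Free blocks: [4 21] total_free=25 largest=21 -> 100*(25-21)/25 = 400/25 = 16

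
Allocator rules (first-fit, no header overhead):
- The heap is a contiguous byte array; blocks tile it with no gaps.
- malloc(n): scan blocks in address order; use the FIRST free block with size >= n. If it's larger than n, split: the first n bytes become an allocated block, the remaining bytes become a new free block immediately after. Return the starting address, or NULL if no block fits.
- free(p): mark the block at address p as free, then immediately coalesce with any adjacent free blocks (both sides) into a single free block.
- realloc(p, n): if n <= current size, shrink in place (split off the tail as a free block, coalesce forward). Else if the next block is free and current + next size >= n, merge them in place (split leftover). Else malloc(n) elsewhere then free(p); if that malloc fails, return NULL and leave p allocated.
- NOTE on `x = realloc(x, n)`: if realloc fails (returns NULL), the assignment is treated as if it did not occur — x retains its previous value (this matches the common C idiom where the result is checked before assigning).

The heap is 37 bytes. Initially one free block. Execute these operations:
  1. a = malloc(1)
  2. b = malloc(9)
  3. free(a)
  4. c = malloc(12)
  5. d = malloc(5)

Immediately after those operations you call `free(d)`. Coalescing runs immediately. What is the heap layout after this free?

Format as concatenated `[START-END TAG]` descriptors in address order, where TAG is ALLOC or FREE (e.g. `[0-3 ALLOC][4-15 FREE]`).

Op 1: a = malloc(1) -> a = 0; heap: [0-0 ALLOC][1-36 FREE]
Op 2: b = malloc(9) -> b = 1; heap: [0-0 ALLOC][1-9 ALLOC][10-36 FREE]
Op 3: free(a) -> (freed a); heap: [0-0 FREE][1-9 ALLOC][10-36 FREE]
Op 4: c = malloc(12) -> c = 10; heap: [0-0 FREE][1-9 ALLOC][10-21 ALLOC][22-36 FREE]
Op 5: d = malloc(5) -> d = 22; heap: [0-0 FREE][1-9 ALLOC][10-21 ALLOC][22-26 ALLOC][27-36 FREE]
free(d): d = 22 -> block [22-26 ALLOC]; mark free, coalesce with adjacent free neighbors -> [0-0 FREE][1-9 ALLOC][10-21 ALLOC][22-36 FREE]

Answer: [0-0 FREE][1-9 ALLOC][10-21 ALLOC][22-36 FREE]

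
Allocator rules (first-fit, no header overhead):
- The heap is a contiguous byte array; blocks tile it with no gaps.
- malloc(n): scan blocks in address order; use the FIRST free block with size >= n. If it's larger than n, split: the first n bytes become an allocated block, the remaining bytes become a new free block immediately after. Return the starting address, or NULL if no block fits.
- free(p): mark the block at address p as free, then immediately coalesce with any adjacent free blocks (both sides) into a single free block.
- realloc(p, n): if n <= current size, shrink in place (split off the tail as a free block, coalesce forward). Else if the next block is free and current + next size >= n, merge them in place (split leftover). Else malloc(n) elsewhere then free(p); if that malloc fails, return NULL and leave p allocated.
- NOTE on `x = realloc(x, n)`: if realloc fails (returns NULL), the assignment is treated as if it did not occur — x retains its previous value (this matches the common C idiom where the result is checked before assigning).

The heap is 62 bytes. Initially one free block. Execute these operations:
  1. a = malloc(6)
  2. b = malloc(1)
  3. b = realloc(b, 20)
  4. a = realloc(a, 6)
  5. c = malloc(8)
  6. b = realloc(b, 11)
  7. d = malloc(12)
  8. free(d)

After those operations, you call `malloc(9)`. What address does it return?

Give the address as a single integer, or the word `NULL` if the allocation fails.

Op 1: a = malloc(6) -> a = 0; heap: [0-5 ALLOC][6-61 FREE]
Op 2: b = malloc(1) -> b = 6; heap: [0-5 ALLOC][6-6 ALLOC][7-61 FREE]
Op 3: b = realloc(b, 20) -> b = 6; heap: [0-5 ALLOC][6-25 ALLOC][26-61 FREE]
Op 4: a = realloc(a, 6) -> a = 0; heap: [0-5 ALLOC][6-25 ALLOC][26-61 FREE]
Op 5: c = malloc(8) -> c = 26; heap: [0-5 ALLOC][6-25 ALLOC][26-33 ALLOC][34-61 FREE]
Op 6: b = realloc(b, 11) -> b = 6; heap: [0-5 ALLOC][6-16 ALLOC][17-25 FREE][26-33 ALLOC][34-61 FREE]
Op 7: d = malloc(12) -> d = 34; heap: [0-5 ALLOC][6-16 ALLOC][17-25 FREE][26-33 ALLOC][34-45 ALLOC][46-61 FREE]
Op 8: free(d) -> (freed d); heap: [0-5 ALLOC][6-16 ALLOC][17-25 FREE][26-33 ALLOC][34-61 FREE]
malloc(9): first-fit scan over [0-5 ALLOC][6-16 ALLOC][17-25 FREE][26-33 ALLOC][34-61 FREE] -> 17

Answer: 17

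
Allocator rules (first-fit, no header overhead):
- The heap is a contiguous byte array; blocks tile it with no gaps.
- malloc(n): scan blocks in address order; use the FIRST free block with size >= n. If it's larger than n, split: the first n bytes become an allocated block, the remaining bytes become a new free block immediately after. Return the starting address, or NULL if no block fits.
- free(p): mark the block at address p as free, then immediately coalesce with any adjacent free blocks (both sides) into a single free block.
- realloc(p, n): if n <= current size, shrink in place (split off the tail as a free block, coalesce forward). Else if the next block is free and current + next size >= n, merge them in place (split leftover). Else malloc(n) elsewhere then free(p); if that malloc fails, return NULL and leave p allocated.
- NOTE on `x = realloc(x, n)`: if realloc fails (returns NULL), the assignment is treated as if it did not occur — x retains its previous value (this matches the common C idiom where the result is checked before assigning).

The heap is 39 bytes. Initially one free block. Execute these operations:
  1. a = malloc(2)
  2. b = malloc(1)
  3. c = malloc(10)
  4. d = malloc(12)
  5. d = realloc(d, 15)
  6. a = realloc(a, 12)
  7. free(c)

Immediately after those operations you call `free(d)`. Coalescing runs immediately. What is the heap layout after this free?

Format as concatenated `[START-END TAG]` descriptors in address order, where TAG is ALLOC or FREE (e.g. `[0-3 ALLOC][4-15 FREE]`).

Answer: [0-1 ALLOC][2-2 ALLOC][3-38 FREE]

Derivation:
Op 1: a = malloc(2) -> a = 0; heap: [0-1 ALLOC][2-38 FREE]
Op 2: b = malloc(1) -> b = 2; heap: [0-1 ALLOC][2-2 ALLOC][3-38 FREE]
Op 3: c = malloc(10) -> c = 3; heap: [0-1 ALLOC][2-2 ALLOC][3-12 ALLOC][13-38 FREE]
Op 4: d = malloc(12) -> d = 13; heap: [0-1 ALLOC][2-2 ALLOC][3-12 ALLOC][13-24 ALLOC][25-38 FREE]
Op 5: d = realloc(d, 15) -> d = 13; heap: [0-1 ALLOC][2-2 ALLOC][3-12 ALLOC][13-27 ALLOC][28-38 FREE]
Op 6: a = realloc(a, 12) -> NULL (a unchanged); heap: [0-1 ALLOC][2-2 ALLOC][3-12 ALLOC][13-27 ALLOC][28-38 FREE]
Op 7: free(c) -> (freed c); heap: [0-1 ALLOC][2-2 ALLOC][3-12 FREE][13-27 ALLOC][28-38 FREE]
free(d): d = 13 -> block [13-27 ALLOC]; mark free, coalesce with adjacent free neighbors -> [0-1 ALLOC][2-2 ALLOC][3-38 FREE]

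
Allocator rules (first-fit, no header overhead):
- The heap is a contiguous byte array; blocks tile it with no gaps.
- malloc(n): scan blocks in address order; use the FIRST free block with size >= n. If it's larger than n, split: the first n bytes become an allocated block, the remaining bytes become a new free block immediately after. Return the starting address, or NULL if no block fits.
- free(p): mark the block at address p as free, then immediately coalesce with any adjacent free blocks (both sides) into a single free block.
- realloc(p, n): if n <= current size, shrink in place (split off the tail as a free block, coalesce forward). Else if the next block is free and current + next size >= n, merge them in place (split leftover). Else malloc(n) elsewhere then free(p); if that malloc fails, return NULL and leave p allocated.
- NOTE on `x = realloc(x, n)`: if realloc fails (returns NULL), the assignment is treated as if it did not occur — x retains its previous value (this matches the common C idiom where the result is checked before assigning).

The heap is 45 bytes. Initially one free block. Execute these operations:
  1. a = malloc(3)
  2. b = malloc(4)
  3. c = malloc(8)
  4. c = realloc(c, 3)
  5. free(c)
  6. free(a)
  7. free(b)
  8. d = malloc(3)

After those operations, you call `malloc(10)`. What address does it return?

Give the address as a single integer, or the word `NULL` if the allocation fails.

Op 1: a = malloc(3) -> a = 0; heap: [0-2 ALLOC][3-44 FREE]
Op 2: b = malloc(4) -> b = 3; heap: [0-2 ALLOC][3-6 ALLOC][7-44 FREE]
Op 3: c = malloc(8) -> c = 7; heap: [0-2 ALLOC][3-6 ALLOC][7-14 ALLOC][15-44 FREE]
Op 4: c = realloc(c, 3) -> c = 7; heap: [0-2 ALLOC][3-6 ALLOC][7-9 ALLOC][10-44 FREE]
Op 5: free(c) -> (freed c); heap: [0-2 ALLOC][3-6 ALLOC][7-44 FREE]
Op 6: free(a) -> (freed a); heap: [0-2 FREE][3-6 ALLOC][7-44 FREE]
Op 7: free(b) -> (freed b); heap: [0-44 FREE]
Op 8: d = malloc(3) -> d = 0; heap: [0-2 ALLOC][3-44 FREE]
malloc(10): first-fit scan over [0-2 ALLOC][3-44 FREE] -> 3

Answer: 3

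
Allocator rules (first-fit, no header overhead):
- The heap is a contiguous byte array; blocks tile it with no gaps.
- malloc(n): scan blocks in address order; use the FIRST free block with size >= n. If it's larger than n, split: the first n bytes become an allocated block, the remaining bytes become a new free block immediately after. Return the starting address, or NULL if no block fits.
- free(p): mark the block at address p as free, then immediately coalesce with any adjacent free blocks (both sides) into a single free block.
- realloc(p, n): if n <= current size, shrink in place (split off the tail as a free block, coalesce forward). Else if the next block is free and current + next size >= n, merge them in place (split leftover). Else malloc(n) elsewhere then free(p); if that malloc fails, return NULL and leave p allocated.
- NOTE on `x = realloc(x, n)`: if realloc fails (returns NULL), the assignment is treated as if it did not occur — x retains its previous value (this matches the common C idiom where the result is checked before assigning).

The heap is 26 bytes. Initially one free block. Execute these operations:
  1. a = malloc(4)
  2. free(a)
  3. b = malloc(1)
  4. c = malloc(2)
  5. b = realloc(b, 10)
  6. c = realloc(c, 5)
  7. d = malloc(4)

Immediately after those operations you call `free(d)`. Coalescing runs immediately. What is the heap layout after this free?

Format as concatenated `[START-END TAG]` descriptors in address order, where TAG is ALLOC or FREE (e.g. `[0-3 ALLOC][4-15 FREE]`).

Answer: [0-2 FREE][3-12 ALLOC][13-17 ALLOC][18-25 FREE]

Derivation:
Op 1: a = malloc(4) -> a = 0; heap: [0-3 ALLOC][4-25 FREE]
Op 2: free(a) -> (freed a); heap: [0-25 FREE]
Op 3: b = malloc(1) -> b = 0; heap: [0-0 ALLOC][1-25 FREE]
Op 4: c = malloc(2) -> c = 1; heap: [0-0 ALLOC][1-2 ALLOC][3-25 FREE]
Op 5: b = realloc(b, 10) -> b = 3; heap: [0-0 FREE][1-2 ALLOC][3-12 ALLOC][13-25 FREE]
Op 6: c = realloc(c, 5) -> c = 13; heap: [0-2 FREE][3-12 ALLOC][13-17 ALLOC][18-25 FREE]
Op 7: d = malloc(4) -> d = 18; heap: [0-2 FREE][3-12 ALLOC][13-17 ALLOC][18-21 ALLOC][22-25 FREE]
free(d): d = 18 -> block [18-21 ALLOC]; mark free, coalesce with adjacent free neighbors -> [0-2 FREE][3-12 ALLOC][13-17 ALLOC][18-25 FREE]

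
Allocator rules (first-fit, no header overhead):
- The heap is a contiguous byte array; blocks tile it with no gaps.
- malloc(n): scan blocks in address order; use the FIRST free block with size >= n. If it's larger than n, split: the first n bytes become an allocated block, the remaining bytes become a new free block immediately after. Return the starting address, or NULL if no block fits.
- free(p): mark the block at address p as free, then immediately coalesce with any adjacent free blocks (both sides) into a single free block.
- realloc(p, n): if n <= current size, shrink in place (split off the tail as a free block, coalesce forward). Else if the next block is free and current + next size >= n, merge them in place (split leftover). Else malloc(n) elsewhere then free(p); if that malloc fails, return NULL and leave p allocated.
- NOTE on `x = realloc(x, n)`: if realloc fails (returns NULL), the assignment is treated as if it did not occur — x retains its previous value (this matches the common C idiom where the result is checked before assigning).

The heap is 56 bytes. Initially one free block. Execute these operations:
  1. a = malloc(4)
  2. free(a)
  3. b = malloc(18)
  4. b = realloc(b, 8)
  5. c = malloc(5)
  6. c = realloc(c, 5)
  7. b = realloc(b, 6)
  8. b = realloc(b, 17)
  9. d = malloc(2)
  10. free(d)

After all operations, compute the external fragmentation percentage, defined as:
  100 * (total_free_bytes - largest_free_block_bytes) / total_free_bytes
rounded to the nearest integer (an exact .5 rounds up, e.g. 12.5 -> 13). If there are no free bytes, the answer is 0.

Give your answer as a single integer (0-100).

Answer: 24

Derivation:
Op 1: a = malloc(4) -> a = 0; heap: [0-3 ALLOC][4-55 FREE]
Op 2: free(a) -> (freed a); heap: [0-55 FREE]
Op 3: b = malloc(18) -> b = 0; heap: [0-17 ALLOC][18-55 FREE]
Op 4: b = realloc(b, 8) -> b = 0; heap: [0-7 ALLOC][8-55 FREE]
Op 5: c = malloc(5) -> c = 8; heap: [0-7 ALLOC][8-12 ALLOC][13-55 FREE]
Op 6: c = realloc(c, 5) -> c = 8; heap: [0-7 ALLOC][8-12 ALLOC][13-55 FREE]
Op 7: b = realloc(b, 6) -> b = 0; heap: [0-5 ALLOC][6-7 FREE][8-12 ALLOC][13-55 FREE]
Op 8: b = realloc(b, 17) -> b = 13; heap: [0-7 FREE][8-12 ALLOC][13-29 ALLOC][30-55 FREE]
Op 9: d = malloc(2) -> d = 0; heap: [0-1 ALLOC][2-7 FREE][8-12 ALLOC][13-29 ALLOC][30-55 FREE]
Op 10: free(d) -> (freed d); heap: [0-7 FREE][8-12 ALLOC][13-29 ALLOC][30-55 FREE]
Free blocks: [8 26] total_free=34 largest=26 -> 100*(34-26)/34 = 800/34 ≈ 23.529 -> rounds to 24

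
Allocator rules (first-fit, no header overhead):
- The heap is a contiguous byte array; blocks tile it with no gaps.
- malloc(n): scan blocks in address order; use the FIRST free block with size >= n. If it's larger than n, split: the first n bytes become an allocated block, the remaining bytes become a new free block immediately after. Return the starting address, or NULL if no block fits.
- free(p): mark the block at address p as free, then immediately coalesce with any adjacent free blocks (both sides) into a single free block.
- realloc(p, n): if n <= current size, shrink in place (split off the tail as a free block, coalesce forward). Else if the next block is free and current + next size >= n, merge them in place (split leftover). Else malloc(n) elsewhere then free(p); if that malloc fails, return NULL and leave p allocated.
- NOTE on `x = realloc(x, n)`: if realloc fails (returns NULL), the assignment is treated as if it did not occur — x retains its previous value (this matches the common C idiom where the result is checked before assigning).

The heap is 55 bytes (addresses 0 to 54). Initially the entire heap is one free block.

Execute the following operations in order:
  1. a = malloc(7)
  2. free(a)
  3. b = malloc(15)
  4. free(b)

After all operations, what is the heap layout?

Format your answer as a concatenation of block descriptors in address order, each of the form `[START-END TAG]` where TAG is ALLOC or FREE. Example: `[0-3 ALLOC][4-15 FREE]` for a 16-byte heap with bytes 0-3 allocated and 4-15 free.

Op 1: a = malloc(7) -> a = 0; heap: [0-6 ALLOC][7-54 FREE]
Op 2: free(a) -> (freed a); heap: [0-54 FREE]
Op 3: b = malloc(15) -> b = 0; heap: [0-14 ALLOC][15-54 FREE]
Op 4: free(b) -> (freed b); heap: [0-54 FREE]

Answer: [0-54 FREE]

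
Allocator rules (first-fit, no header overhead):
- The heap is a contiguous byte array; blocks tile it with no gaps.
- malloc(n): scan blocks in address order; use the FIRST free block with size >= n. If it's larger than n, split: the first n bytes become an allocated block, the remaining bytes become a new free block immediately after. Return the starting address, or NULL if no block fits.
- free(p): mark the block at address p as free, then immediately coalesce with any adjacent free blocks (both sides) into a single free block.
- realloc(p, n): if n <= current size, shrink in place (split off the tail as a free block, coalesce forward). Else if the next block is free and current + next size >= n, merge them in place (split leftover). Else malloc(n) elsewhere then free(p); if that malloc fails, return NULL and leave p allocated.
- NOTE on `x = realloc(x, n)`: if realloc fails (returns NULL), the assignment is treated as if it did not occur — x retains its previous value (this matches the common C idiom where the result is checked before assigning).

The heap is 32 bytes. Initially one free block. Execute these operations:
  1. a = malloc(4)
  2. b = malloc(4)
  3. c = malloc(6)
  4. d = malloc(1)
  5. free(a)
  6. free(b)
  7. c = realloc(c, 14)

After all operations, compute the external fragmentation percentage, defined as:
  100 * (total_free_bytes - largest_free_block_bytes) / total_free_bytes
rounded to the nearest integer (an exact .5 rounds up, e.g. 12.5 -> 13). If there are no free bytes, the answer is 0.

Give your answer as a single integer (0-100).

Op 1: a = malloc(4) -> a = 0; heap: [0-3 ALLOC][4-31 FREE]
Op 2: b = malloc(4) -> b = 4; heap: [0-3 ALLOC][4-7 ALLOC][8-31 FREE]
Op 3: c = malloc(6) -> c = 8; heap: [0-3 ALLOC][4-7 ALLOC][8-13 ALLOC][14-31 FREE]
Op 4: d = malloc(1) -> d = 14; heap: [0-3 ALLOC][4-7 ALLOC][8-13 ALLOC][14-14 ALLOC][15-31 FREE]
Op 5: free(a) -> (freed a); heap: [0-3 FREE][4-7 ALLOC][8-13 ALLOC][14-14 ALLOC][15-31 FREE]
Op 6: free(b) -> (freed b); heap: [0-7 FREE][8-13 ALLOC][14-14 ALLOC][15-31 FREE]
Op 7: c = realloc(c, 14) -> c = 15; heap: [0-13 FREE][14-14 ALLOC][15-28 ALLOC][29-31 FREE]
Free blocks: [14 3] total_free=17 largest=14 -> 100*(17-14)/17 = 300/17 ≈ 17.647 -> rounds to 18

Answer: 18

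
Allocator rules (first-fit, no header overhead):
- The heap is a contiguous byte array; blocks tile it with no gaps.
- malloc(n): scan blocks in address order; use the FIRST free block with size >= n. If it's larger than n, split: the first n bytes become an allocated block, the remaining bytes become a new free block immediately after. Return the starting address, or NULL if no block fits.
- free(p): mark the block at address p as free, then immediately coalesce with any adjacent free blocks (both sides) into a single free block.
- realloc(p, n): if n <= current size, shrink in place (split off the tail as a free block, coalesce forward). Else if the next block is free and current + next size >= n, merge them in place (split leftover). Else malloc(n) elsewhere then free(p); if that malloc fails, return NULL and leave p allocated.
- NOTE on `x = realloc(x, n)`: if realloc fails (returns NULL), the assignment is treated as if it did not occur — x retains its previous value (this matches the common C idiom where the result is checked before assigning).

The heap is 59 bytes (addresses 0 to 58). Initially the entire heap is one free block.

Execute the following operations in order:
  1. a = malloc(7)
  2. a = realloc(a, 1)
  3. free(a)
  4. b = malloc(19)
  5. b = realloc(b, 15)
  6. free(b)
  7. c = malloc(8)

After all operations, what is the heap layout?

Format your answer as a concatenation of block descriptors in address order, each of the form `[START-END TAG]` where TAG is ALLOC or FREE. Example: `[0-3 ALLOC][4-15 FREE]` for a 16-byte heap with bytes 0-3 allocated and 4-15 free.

Op 1: a = malloc(7) -> a = 0; heap: [0-6 ALLOC][7-58 FREE]
Op 2: a = realloc(a, 1) -> a = 0; heap: [0-0 ALLOC][1-58 FREE]
Op 3: free(a) -> (freed a); heap: [0-58 FREE]
Op 4: b = malloc(19) -> b = 0; heap: [0-18 ALLOC][19-58 FREE]
Op 5: b = realloc(b, 15) -> b = 0; heap: [0-14 ALLOC][15-58 FREE]
Op 6: free(b) -> (freed b); heap: [0-58 FREE]
Op 7: c = malloc(8) -> c = 0; heap: [0-7 ALLOC][8-58 FREE]

Answer: [0-7 ALLOC][8-58 FREE]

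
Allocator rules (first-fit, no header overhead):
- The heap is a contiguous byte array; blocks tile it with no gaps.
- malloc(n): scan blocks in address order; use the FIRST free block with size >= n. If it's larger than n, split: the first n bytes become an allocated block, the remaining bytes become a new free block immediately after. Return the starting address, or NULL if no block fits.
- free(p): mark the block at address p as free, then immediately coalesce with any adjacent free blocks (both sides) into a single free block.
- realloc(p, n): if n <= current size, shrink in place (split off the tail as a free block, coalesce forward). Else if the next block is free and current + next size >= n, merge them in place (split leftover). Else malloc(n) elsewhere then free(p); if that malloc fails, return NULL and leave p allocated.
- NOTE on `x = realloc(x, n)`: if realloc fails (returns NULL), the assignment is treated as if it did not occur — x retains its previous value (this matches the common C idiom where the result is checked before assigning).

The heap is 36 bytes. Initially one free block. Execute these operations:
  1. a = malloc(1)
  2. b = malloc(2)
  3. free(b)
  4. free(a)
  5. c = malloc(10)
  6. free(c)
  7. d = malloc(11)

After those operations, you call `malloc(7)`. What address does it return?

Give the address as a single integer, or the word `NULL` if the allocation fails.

Op 1: a = malloc(1) -> a = 0; heap: [0-0 ALLOC][1-35 FREE]
Op 2: b = malloc(2) -> b = 1; heap: [0-0 ALLOC][1-2 ALLOC][3-35 FREE]
Op 3: free(b) -> (freed b); heap: [0-0 ALLOC][1-35 FREE]
Op 4: free(a) -> (freed a); heap: [0-35 FREE]
Op 5: c = malloc(10) -> c = 0; heap: [0-9 ALLOC][10-35 FREE]
Op 6: free(c) -> (freed c); heap: [0-35 FREE]
Op 7: d = malloc(11) -> d = 0; heap: [0-10 ALLOC][11-35 FREE]
malloc(7): first-fit scan over [0-10 ALLOC][11-35 FREE] -> 11

Answer: 11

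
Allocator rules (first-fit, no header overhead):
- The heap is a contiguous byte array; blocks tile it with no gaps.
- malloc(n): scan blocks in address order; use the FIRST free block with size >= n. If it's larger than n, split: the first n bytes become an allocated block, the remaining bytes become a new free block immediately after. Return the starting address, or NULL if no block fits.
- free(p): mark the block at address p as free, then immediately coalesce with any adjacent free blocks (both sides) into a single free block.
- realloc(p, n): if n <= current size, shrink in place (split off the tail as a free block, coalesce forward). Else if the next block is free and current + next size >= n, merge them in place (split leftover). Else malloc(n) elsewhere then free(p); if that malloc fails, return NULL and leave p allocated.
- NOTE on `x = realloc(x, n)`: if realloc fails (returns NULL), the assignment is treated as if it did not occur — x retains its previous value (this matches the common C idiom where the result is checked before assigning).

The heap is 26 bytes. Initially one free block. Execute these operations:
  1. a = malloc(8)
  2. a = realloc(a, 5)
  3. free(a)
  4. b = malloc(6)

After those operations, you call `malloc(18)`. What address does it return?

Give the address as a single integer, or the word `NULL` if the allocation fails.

Op 1: a = malloc(8) -> a = 0; heap: [0-7 ALLOC][8-25 FREE]
Op 2: a = realloc(a, 5) -> a = 0; heap: [0-4 ALLOC][5-25 FREE]
Op 3: free(a) -> (freed a); heap: [0-25 FREE]
Op 4: b = malloc(6) -> b = 0; heap: [0-5 ALLOC][6-25 FREE]
malloc(18): first-fit scan over [0-5 ALLOC][6-25 FREE] -> 6

Answer: 6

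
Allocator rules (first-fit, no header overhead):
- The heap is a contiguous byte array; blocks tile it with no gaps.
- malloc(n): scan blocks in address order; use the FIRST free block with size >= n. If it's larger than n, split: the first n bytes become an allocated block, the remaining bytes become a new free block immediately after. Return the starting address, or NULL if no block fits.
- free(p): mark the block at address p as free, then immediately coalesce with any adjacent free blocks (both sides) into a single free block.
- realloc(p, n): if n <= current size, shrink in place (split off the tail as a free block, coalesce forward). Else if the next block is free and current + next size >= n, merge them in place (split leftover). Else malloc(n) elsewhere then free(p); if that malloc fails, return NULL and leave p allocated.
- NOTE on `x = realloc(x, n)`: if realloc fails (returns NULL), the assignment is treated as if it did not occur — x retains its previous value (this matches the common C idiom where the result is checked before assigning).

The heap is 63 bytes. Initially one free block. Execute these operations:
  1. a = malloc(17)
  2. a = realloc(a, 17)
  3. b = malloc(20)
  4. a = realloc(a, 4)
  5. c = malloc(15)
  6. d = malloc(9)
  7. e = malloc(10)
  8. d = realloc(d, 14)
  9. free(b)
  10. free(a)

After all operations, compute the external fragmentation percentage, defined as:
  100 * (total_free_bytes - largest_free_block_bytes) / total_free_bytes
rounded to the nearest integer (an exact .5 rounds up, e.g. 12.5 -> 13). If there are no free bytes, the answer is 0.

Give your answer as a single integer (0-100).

Answer: 17

Derivation:
Op 1: a = malloc(17) -> a = 0; heap: [0-16 ALLOC][17-62 FREE]
Op 2: a = realloc(a, 17) -> a = 0; heap: [0-16 ALLOC][17-62 FREE]
Op 3: b = malloc(20) -> b = 17; heap: [0-16 ALLOC][17-36 ALLOC][37-62 FREE]
Op 4: a = realloc(a, 4) -> a = 0; heap: [0-3 ALLOC][4-16 FREE][17-36 ALLOC][37-62 FREE]
Op 5: c = malloc(15) -> c = 37; heap: [0-3 ALLOC][4-16 FREE][17-36 ALLOC][37-51 ALLOC][52-62 FREE]
Op 6: d = malloc(9) -> d = 4; heap: [0-3 ALLOC][4-12 ALLOC][13-16 FREE][17-36 ALLOC][37-51 ALLOC][52-62 FREE]
Op 7: e = malloc(10) -> e = 52; heap: [0-3 ALLOC][4-12 ALLOC][13-16 FREE][17-36 ALLOC][37-51 ALLOC][52-61 ALLOC][62-62 FREE]
Op 8: d = realloc(d, 14) -> NULL (d unchanged); heap: [0-3 ALLOC][4-12 ALLOC][13-16 FREE][17-36 ALLOC][37-51 ALLOC][52-61 ALLOC][62-62 FREE]
Op 9: free(b) -> (freed b); heap: [0-3 ALLOC][4-12 ALLOC][13-36 FREE][37-51 ALLOC][52-61 ALLOC][62-62 FREE]
Op 10: free(a) -> (freed a); heap: [0-3 FREE][4-12 ALLOC][13-36 FREE][37-51 ALLOC][52-61 ALLOC][62-62 FREE]
Free blocks: [4 24 1] total_free=29 largest=24 -> 100*(29-24)/29 = 500/29 ≈ 17.241 -> rounds to 17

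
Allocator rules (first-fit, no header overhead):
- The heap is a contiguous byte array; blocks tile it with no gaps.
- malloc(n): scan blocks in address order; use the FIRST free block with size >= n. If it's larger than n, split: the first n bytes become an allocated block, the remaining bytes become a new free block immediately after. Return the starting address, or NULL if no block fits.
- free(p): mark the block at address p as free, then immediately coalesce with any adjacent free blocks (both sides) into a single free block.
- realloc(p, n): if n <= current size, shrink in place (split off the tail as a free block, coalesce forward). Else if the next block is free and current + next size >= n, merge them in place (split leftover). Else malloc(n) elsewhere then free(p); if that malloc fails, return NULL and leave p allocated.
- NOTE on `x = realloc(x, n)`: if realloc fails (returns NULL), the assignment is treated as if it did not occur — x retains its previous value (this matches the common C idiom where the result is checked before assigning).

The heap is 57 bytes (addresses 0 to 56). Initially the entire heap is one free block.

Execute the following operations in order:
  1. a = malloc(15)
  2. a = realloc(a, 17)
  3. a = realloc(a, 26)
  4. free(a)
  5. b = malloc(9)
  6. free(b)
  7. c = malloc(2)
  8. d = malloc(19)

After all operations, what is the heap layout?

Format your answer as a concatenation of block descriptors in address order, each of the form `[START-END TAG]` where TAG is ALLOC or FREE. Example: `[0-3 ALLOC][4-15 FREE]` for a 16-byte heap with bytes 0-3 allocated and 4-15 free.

Op 1: a = malloc(15) -> a = 0; heap: [0-14 ALLOC][15-56 FREE]
Op 2: a = realloc(a, 17) -> a = 0; heap: [0-16 ALLOC][17-56 FREE]
Op 3: a = realloc(a, 26) -> a = 0; heap: [0-25 ALLOC][26-56 FREE]
Op 4: free(a) -> (freed a); heap: [0-56 FREE]
Op 5: b = malloc(9) -> b = 0; heap: [0-8 ALLOC][9-56 FREE]
Op 6: free(b) -> (freed b); heap: [0-56 FREE]
Op 7: c = malloc(2) -> c = 0; heap: [0-1 ALLOC][2-56 FREE]
Op 8: d = malloc(19) -> d = 2; heap: [0-1 ALLOC][2-20 ALLOC][21-56 FREE]

Answer: [0-1 ALLOC][2-20 ALLOC][21-56 FREE]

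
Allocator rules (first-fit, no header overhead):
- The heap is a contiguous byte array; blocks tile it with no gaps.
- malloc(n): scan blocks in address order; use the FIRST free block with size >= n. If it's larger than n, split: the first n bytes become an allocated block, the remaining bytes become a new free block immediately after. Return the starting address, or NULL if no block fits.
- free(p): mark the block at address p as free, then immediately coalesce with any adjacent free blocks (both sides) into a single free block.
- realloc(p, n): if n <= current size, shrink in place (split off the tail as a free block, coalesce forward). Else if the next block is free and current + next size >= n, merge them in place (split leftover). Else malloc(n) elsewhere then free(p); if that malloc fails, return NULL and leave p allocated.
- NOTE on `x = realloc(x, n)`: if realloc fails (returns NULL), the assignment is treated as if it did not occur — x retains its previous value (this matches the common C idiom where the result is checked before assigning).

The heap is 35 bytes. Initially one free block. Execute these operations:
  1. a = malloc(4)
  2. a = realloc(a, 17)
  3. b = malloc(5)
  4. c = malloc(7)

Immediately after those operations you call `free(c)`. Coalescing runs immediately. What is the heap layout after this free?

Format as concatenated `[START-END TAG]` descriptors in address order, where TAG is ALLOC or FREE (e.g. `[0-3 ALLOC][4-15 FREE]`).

Answer: [0-16 ALLOC][17-21 ALLOC][22-34 FREE]

Derivation:
Op 1: a = malloc(4) -> a = 0; heap: [0-3 ALLOC][4-34 FREE]
Op 2: a = realloc(a, 17) -> a = 0; heap: [0-16 ALLOC][17-34 FREE]
Op 3: b = malloc(5) -> b = 17; heap: [0-16 ALLOC][17-21 ALLOC][22-34 FREE]
Op 4: c = malloc(7) -> c = 22; heap: [0-16 ALLOC][17-21 ALLOC][22-28 ALLOC][29-34 FREE]
free(c): c = 22 -> block [22-28 ALLOC]; mark free, coalesce with adjacent free neighbors -> [0-16 ALLOC][17-21 ALLOC][22-34 FREE]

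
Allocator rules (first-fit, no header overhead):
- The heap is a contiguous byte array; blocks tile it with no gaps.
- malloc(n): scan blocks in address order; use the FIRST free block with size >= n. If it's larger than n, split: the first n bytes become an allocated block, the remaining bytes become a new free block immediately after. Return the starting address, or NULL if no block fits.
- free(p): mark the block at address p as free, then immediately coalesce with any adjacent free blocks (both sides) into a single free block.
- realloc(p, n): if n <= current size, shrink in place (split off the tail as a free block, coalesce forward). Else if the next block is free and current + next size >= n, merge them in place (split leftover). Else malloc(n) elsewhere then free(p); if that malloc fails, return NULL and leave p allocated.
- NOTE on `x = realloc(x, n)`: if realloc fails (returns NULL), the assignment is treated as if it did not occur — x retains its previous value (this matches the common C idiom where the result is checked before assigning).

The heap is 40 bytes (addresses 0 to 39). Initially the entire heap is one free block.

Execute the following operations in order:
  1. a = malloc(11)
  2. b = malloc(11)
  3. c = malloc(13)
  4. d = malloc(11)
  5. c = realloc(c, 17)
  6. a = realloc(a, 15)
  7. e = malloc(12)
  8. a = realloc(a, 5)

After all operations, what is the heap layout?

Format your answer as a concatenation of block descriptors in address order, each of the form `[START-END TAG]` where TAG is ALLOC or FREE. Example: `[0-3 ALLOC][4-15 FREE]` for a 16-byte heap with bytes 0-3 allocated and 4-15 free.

Op 1: a = malloc(11) -> a = 0; heap: [0-10 ALLOC][11-39 FREE]
Op 2: b = malloc(11) -> b = 11; heap: [0-10 ALLOC][11-21 ALLOC][22-39 FREE]
Op 3: c = malloc(13) -> c = 22; heap: [0-10 ALLOC][11-21 ALLOC][22-34 ALLOC][35-39 FREE]
Op 4: d = malloc(11) -> d = NULL; heap: [0-10 ALLOC][11-21 ALLOC][22-34 ALLOC][35-39 FREE]
Op 5: c = realloc(c, 17) -> c = 22; heap: [0-10 ALLOC][11-21 ALLOC][22-38 ALLOC][39-39 FREE]
Op 6: a = realloc(a, 15) -> NULL (a unchanged); heap: [0-10 ALLOC][11-21 ALLOC][22-38 ALLOC][39-39 FREE]
Op 7: e = malloc(12) -> e = NULL; heap: [0-10 ALLOC][11-21 ALLOC][22-38 ALLOC][39-39 FREE]
Op 8: a = realloc(a, 5) -> a = 0; heap: [0-4 ALLOC][5-10 FREE][11-21 ALLOC][22-38 ALLOC][39-39 FREE]

Answer: [0-4 ALLOC][5-10 FREE][11-21 ALLOC][22-38 ALLOC][39-39 FREE]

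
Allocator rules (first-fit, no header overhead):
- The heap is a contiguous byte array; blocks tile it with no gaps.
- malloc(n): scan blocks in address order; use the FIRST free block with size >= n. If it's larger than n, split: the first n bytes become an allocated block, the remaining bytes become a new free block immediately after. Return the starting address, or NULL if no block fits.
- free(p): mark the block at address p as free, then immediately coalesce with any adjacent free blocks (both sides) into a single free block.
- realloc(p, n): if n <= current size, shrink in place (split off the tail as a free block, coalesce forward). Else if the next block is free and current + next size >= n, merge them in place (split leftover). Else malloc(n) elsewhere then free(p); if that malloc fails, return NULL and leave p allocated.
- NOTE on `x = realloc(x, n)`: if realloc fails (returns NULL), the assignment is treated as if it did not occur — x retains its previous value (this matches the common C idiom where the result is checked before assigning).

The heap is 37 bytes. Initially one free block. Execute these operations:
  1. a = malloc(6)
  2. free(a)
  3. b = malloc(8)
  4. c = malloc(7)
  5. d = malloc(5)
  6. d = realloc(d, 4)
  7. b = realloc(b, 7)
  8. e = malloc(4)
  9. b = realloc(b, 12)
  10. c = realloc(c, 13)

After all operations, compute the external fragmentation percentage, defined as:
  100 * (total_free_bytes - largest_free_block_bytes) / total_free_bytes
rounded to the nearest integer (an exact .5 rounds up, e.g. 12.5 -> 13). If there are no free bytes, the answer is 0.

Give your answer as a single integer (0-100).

Op 1: a = malloc(6) -> a = 0; heap: [0-5 ALLOC][6-36 FREE]
Op 2: free(a) -> (freed a); heap: [0-36 FREE]
Op 3: b = malloc(8) -> b = 0; heap: [0-7 ALLOC][8-36 FREE]
Op 4: c = malloc(7) -> c = 8; heap: [0-7 ALLOC][8-14 ALLOC][15-36 FREE]
Op 5: d = malloc(5) -> d = 15; heap: [0-7 ALLOC][8-14 ALLOC][15-19 ALLOC][20-36 FREE]
Op 6: d = realloc(d, 4) -> d = 15; heap: [0-7 ALLOC][8-14 ALLOC][15-18 ALLOC][19-36 FREE]
Op 7: b = realloc(b, 7) -> b = 0; heap: [0-6 ALLOC][7-7 FREE][8-14 ALLOC][15-18 ALLOC][19-36 FREE]
Op 8: e = malloc(4) -> e = 19; heap: [0-6 ALLOC][7-7 FREE][8-14 ALLOC][15-18 ALLOC][19-22 ALLOC][23-36 FREE]
Op 9: b = realloc(b, 12) -> b = 23; heap: [0-7 FREE][8-14 ALLOC][15-18 ALLOC][19-22 ALLOC][23-34 ALLOC][35-36 FREE]
Op 10: c = realloc(c, 13) -> NULL (c unchanged); heap: [0-7 FREE][8-14 ALLOC][15-18 ALLOC][19-22 ALLOC][23-34 ALLOC][35-36 FREE]
Free blocks: [8 2] total_free=10 largest=8 -> 100*(10-8)/10 = 200/10 = 20

Answer: 20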